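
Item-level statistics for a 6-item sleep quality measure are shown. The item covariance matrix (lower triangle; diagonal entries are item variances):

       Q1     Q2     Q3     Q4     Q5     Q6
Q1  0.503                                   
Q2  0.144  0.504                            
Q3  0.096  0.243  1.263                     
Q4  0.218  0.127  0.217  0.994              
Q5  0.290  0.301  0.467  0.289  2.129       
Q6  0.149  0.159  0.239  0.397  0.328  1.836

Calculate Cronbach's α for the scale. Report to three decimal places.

ΣVar(i) = 0.503 + 0.504 + 1.263 + 0.994 + 2.129 + 1.836 = 7.229
Σ_{i<j} σ_ij = 3.664
Var(T) = 7.229 + 2 × 3.664 = 14.557
α = (k/(k−1))·(1 − ΣVar(i)/Var(T)) = (6/5)·(1 − 7.229/14.557) = 0.604

Cronbach's α = 0.604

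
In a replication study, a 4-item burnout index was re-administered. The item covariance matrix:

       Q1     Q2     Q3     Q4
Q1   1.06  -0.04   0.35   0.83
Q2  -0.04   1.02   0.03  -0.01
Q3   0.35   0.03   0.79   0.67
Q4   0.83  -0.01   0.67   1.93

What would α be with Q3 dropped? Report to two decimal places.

Remaining items: Q1, Q2, Q4 (k = 3).
Σσ²ᵢ = 1.06 + 1.02 + 1.93 = 4.01
total variance = 4.01 + 2 × 0.78 = 5.57
α (item deleted) = (3/2)·(1 − 4.01/5.57) = 0.42

α = 0.42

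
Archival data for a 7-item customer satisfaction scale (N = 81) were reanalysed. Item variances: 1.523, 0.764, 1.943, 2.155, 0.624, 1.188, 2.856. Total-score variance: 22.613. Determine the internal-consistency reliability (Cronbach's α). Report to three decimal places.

ΣVar(i) = 1.523 + 0.764 + 1.943 + 2.155 + 0.624 + 1.188 + 2.856 = 11.053
α = (k/(k−1))·(1 − ΣVar(i)/σ²_T) = (7/6)·(1 − 11.053/22.613) = 0.596

α = 0.596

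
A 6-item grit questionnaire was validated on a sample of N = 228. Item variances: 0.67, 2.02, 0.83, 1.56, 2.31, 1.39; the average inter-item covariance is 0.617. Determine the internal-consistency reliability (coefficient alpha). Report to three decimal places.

Σσ²ᵢ = 0.67 + 2.02 + 0.83 + 1.56 + 2.31 + 1.39 = 8.78
Sum of the 15 distinct covariances = 15 × 0.617 = 9.255
σ²_T = Σσ²ᵢ + 2·Σcov = 8.78 + 2 × 9.255 = 27.290
α = (6/5)·(1 − 8.78/27.290) = 0.814

coefficient alpha = 0.814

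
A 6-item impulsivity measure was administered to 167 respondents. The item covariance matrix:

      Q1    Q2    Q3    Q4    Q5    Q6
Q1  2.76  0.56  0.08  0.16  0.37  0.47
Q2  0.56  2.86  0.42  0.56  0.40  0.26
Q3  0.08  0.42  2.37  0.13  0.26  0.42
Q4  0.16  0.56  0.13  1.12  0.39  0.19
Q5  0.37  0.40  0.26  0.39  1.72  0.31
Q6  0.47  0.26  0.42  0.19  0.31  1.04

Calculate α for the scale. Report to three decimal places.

sum of item variances = 2.76 + 2.86 + 2.37 + 1.12 + 1.72 + 1.04 = 11.87
Sum of off-diagonal covariances = 4.98
Var(T) = 11.87 + 2 × 4.98 = 21.83
α = (k/(k−1))·(1 − sum of item variances/Var(T)) = (6/5)·(1 − 11.87/21.83) = 0.548

α = 0.548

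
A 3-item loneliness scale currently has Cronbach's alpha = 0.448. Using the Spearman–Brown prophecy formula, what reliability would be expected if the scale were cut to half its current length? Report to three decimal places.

predicted reliability = 0.289

Length factor m = 1/2
α' = m·α / (1 − (1−m)·α)
   = 1/2 × 0.448 / (1 − (1 − 1/2) × 0.448)
   = 0.2240 / 0.7760 = 0.289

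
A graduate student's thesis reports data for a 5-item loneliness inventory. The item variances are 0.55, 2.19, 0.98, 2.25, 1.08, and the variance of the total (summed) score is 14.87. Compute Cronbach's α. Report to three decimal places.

α = 0.657

Σσ²ᵢ = 0.55 + 2.19 + 0.98 + 2.25 + 1.08 = 7.05
α = (k/(k−1))·(1 − Σσ²ᵢ/total variance) = (5/4)·(1 − 7.05/14.87) = 0.657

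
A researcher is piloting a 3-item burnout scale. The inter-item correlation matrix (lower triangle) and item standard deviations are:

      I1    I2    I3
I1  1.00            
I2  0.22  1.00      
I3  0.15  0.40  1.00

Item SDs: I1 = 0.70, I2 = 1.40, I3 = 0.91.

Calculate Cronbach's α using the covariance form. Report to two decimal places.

Cronbach's α = 0.50

Σσ²ᵢ = 0.70² + 1.40² + 0.91² = 3.2781
Covariances σ_ij = r_ij · s_i · s_j:
  σ(I1,I2) = 0.22 × 0.70 × 1.40 = 0.2156
  σ(I1,I3) = 0.15 × 0.70 × 0.91 = 0.0955
  σ(I2,I3) = 0.40 × 1.40 × 0.91 = 0.5096
σ²_T = Σσ²ᵢ + 2·Σσ_ij = 3.2781 + 2 × 0.8207 = 4.9195
α = (3/2)·(1 − 3.2781/4.9195) = 0.50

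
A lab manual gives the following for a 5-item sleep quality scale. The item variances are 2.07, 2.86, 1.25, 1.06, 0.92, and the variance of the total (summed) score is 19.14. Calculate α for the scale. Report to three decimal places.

sum of item variances = 2.07 + 2.86 + 1.25 + 1.06 + 0.92 = 8.16
α = (k/(k−1))·(1 − sum of item variances/Var(T)) = (5/4)·(1 − 8.16/19.14) = 0.717

α = 0.717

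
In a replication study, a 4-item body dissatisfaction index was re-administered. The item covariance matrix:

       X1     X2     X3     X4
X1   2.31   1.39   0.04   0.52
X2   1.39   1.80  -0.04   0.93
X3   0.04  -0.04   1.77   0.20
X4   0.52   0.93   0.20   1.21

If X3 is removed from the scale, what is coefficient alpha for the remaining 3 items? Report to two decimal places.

Remaining items: X1, X2, X4 (k = 3).
Σσᵢ² = 2.31 + 1.80 + 1.21 = 5.32
σ²_total = 5.32 + 2 × 2.84 = 11.00
α (item deleted) = (3/2)·(1 − 5.32/11.00) = 0.77

α = 0.77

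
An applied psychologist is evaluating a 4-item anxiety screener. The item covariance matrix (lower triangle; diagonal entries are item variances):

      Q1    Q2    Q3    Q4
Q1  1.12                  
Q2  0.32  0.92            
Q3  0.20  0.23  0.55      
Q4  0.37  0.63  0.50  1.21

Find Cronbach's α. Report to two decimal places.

ΣVar(i) = 1.12 + 0.92 + 0.55 + 1.21 = 3.80
Sum of off-diagonal covariances = 2.25
σ²_total = 3.80 + 2 × 2.25 = 8.30
α = (k/(k−1))·(1 − ΣVar(i)/σ²_total) = (4/3)·(1 − 3.80/8.30) = 0.72

α = 0.72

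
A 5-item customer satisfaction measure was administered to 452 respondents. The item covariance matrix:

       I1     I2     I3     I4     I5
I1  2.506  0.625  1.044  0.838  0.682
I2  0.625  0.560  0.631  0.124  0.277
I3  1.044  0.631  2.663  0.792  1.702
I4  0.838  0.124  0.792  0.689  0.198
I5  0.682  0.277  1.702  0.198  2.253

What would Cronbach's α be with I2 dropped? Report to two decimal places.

Remaining items: I1, I3, I4, I5 (k = 4).
Σσᵢ² = 2.506 + 2.663 + 0.689 + 2.253 = 8.111
total variance = 8.111 + 2 × 5.256 = 18.623
α (item deleted) = (4/3)·(1 − 8.111/18.623) = 0.75

Cronbach's α = 0.75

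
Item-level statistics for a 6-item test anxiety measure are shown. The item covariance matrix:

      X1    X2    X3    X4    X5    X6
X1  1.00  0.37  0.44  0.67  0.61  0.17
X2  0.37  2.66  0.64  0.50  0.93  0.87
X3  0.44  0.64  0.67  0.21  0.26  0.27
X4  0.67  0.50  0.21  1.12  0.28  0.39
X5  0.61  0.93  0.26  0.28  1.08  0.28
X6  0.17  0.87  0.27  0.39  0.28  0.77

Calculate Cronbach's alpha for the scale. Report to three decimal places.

α = 0.784

Σσ²ᵢ = 1.00 + 2.66 + 0.67 + 1.12 + 1.08 + 0.77 = 7.30
Sum of off-diagonal covariances = 6.89
σ²_T = 7.30 + 2 × 6.89 = 21.08
α = (k/(k−1))·(1 − Σσ²ᵢ/σ²_T) = (6/5)·(1 − 7.30/21.08) = 0.784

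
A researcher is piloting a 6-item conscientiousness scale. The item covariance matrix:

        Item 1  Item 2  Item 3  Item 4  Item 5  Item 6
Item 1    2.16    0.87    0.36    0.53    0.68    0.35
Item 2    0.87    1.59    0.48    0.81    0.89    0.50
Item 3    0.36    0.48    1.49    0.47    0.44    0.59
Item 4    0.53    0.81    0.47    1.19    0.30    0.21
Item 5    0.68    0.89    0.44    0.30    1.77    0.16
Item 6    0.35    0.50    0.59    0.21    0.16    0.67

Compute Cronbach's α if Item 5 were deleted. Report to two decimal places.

Cronbach's α = 0.74

Remaining items: Item 1, Item 2, Item 3, Item 4, Item 6 (k = 5).
Σσᵢ² = 2.16 + 1.59 + 1.49 + 1.19 + 0.67 = 7.10
σ²_total = 7.10 + 2 × 5.17 = 17.44
α (item deleted) = (5/4)·(1 − 7.10/17.44) = 0.74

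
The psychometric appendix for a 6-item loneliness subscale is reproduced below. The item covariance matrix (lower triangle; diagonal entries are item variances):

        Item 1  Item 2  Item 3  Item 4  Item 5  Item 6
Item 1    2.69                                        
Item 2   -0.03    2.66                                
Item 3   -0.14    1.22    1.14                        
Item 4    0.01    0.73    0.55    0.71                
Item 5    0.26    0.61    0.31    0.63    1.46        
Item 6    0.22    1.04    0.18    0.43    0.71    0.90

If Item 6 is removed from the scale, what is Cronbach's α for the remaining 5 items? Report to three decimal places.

Cronbach's α = 0.612

Remaining items: Item 1, Item 2, Item 3, Item 4, Item 5 (k = 5).
Σσᵢ² = 2.69 + 2.66 + 1.14 + 0.71 + 1.46 = 8.66
total variance = 8.66 + 2 × 4.15 = 16.96
α (item deleted) = (5/4)·(1 − 8.66/16.96) = 0.612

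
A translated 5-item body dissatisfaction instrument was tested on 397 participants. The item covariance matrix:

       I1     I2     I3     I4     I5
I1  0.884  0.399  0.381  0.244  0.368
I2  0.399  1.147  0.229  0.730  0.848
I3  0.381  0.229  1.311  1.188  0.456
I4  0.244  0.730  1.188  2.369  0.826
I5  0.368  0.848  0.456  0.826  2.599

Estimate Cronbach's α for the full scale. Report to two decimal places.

Σσᵢ² = 0.884 + 1.147 + 1.311 + 2.369 + 2.599 = 8.310
Sum of the distinct covariances = 5.669
σ²_total = 8.310 + 2 × 5.669 = 19.648
α = (k/(k−1))·(1 − Σσᵢ²/σ²_total) = (5/4)·(1 − 8.310/19.648) = 0.72

α = 0.72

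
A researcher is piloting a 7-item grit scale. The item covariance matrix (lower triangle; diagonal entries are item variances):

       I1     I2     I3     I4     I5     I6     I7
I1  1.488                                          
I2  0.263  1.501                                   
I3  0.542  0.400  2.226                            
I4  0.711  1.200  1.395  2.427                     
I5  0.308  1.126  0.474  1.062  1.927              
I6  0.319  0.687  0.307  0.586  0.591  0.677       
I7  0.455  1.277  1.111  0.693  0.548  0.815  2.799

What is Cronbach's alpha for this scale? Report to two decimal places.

ΣVar(i) = 1.488 + 1.501 + 2.226 + 2.427 + 1.927 + 0.677 + 2.799 = 13.045
Sum of off-diagonal covariances = 14.870
total variance = 13.045 + 2 × 14.870 = 42.785
α = (k/(k−1))·(1 − ΣVar(i)/total variance) = (7/6)·(1 − 13.045/42.785) = 0.81

Cronbach's alpha = 0.81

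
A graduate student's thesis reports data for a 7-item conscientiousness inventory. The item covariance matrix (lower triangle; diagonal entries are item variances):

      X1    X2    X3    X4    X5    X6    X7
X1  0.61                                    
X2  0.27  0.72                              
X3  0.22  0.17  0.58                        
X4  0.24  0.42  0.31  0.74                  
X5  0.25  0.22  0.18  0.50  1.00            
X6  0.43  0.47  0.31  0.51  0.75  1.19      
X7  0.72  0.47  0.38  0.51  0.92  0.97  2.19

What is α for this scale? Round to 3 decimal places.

α = 0.845

sum of item variances = 0.61 + 0.72 + 0.58 + 0.74 + 1.00 + 1.19 + 2.19 = 7.03
Sum of the distinct covariances = 9.22
σ²_T = 7.03 + 2 × 9.22 = 25.47
α = (k/(k−1))·(1 − sum of item variances/σ²_T) = (7/6)·(1 − 7.03/25.47) = 0.845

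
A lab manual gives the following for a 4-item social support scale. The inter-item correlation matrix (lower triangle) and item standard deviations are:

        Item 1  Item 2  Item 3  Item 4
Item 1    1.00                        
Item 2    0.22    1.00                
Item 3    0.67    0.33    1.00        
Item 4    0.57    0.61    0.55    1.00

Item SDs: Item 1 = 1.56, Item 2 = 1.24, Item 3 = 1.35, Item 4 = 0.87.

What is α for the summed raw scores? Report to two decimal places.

Σσ²ᵢ = 1.56² + 1.24² + 1.35² + 0.87² = 6.5506
Covariances σ_ij = r_ij · s_i · s_j:
  σ(Item 1,Item 2) = 0.22 × 1.56 × 1.24 = 0.4256
  σ(Item 1,Item 3) = 0.67 × 1.56 × 1.35 = 1.4110
  σ(Item 1,Item 4) = 0.57 × 1.56 × 0.87 = 0.7736
  σ(Item 2,Item 3) = 0.33 × 1.24 × 1.35 = 0.5524
  σ(Item 2,Item 4) = 0.61 × 1.24 × 0.87 = 0.6581
  σ(Item 3,Item 4) = 0.55 × 1.35 × 0.87 = 0.6460
σ²_T = Σσ²ᵢ + 2·Σσ_ij = 6.5506 + 2 × 4.4667 = 15.4840
α = (4/3)·(1 − 6.5506/15.4840) = 0.77

α = 0.77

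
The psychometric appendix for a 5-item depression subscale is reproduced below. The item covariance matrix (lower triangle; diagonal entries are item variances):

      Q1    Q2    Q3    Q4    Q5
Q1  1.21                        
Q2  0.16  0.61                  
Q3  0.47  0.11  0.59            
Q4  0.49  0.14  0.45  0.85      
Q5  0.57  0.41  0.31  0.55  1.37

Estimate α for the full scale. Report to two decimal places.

α = 0.77

ΣVar(i) = 1.21 + 0.61 + 0.59 + 0.85 + 1.37 = 4.63
Sum of off-diagonal covariances = 3.66
σ²_T = 4.63 + 2 × 3.66 = 11.95
α = (k/(k−1))·(1 − ΣVar(i)/σ²_T) = (5/4)·(1 − 4.63/11.95) = 0.77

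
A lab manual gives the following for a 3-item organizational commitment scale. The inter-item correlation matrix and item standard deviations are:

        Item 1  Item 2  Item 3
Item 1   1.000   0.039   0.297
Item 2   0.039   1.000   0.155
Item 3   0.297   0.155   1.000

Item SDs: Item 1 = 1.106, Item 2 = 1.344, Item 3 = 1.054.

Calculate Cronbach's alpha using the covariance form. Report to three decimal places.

Σσ²ᵢ = 1.106² + 1.344² + 1.054² = 4.1405
Covariances σ_ij = r_ij · s_i · s_j:
  σ(Item 1,Item 2) = 0.039 × 1.106 × 1.344 = 0.0580
  σ(Item 1,Item 3) = 0.297 × 1.106 × 1.054 = 0.3462
  σ(Item 2,Item 3) = 0.155 × 1.344 × 1.054 = 0.2196
σ²_T = Σσ²ᵢ + 2·Σσ_ij = 4.1405 + 2 × 0.6238 = 5.3881
α = (3/2)·(1 − 4.1405/5.3881) = 0.347

Cronbach's alpha = 0.347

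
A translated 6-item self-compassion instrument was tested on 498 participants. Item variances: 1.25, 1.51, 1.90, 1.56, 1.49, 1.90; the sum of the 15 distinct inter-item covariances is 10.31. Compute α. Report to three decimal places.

α = 0.819

Σσ²ᵢ = 1.25 + 1.51 + 1.90 + 1.56 + 1.49 + 1.90 = 9.61
Sum of distinct covariances = 10.31
Var(T) = Σσ²ᵢ + 2·Σcov = 9.61 + 2 × 10.31 = 30.23
α = (6/5)·(1 − 9.61/30.23) = 0.819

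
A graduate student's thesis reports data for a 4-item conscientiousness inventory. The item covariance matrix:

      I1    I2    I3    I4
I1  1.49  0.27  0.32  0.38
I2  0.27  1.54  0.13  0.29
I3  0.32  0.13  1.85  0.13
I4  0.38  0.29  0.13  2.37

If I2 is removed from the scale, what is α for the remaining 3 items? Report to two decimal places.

α = 0.34

Remaining items: I1, I3, I4 (k = 3).
Σσᵢ² = 1.49 + 1.85 + 2.37 = 5.71
σ²_total = 5.71 + 2 × 0.83 = 7.37
α (item deleted) = (3/2)·(1 − 5.71/7.37) = 0.34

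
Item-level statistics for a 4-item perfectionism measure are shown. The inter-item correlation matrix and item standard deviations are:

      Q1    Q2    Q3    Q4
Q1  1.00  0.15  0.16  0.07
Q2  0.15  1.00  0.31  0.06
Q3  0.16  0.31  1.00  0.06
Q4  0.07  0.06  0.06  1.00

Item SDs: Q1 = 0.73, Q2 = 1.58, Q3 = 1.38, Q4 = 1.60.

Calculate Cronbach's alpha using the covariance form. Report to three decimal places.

α = 0.358

Σσ²ᵢ = 0.73² + 1.58² + 1.38² + 1.60² = 7.4937
Covariances σ_ij = r_ij · s_i · s_j:
  σ(Q1,Q2) = 0.15 × 0.73 × 1.58 = 0.1730
  σ(Q1,Q3) = 0.16 × 0.73 × 1.38 = 0.1612
  σ(Q1,Q4) = 0.07 × 0.73 × 1.60 = 0.0818
  σ(Q2,Q3) = 0.31 × 1.58 × 1.38 = 0.6759
  σ(Q2,Q4) = 0.06 × 1.58 × 1.60 = 0.1517
  σ(Q3,Q4) = 0.06 × 1.38 × 1.60 = 0.1325
σ²_T = Σσ²ᵢ + 2·Σσ_ij = 7.4937 + 2 × 1.3761 = 10.2459
α = (4/3)·(1 − 7.4937/10.2459) = 0.358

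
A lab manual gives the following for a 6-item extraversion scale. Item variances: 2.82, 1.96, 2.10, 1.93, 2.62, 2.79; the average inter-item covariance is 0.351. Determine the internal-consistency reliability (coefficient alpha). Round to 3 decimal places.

coefficient alpha = 0.511

Σσ²ᵢ = 2.82 + 1.96 + 2.10 + 1.93 + 2.62 + 2.79 = 14.22
Sum of the 15 distinct covariances = 15 × 0.351 = 5.265
σ²_total = Σσ²ᵢ + 2·Σcov = 14.22 + 2 × 5.265 = 24.750
α = (6/5)·(1 − 14.22/24.750) = 0.511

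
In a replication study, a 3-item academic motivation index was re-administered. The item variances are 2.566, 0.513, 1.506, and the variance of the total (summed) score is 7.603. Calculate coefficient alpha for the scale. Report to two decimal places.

Σσ²ᵢ = 2.566 + 0.513 + 1.506 = 4.585
α = (k/(k−1))·(1 − Σσ²ᵢ/σ²_total) = (3/2)·(1 − 4.585/7.603) = 0.60

α = 0.60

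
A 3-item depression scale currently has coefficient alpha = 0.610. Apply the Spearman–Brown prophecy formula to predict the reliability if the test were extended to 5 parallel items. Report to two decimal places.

Length factor m = 5/3 = 1.6667
α' = m·α / (1 + (m−1)·α)
   = 5/3 × 0.610 / (1 + (5/3 − 1) × 0.610)
   = 1.0167 / 1.4067 = 0.72

predicted reliability = 0.72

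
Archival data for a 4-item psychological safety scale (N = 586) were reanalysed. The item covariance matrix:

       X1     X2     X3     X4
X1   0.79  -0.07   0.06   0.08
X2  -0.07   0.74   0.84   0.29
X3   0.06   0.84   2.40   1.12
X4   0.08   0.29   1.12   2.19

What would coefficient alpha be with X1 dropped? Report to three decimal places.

Remaining items: X2, X3, X4 (k = 3).
Σσᵢ² = 0.74 + 2.40 + 2.19 = 5.33
total variance = 5.33 + 2 × 2.25 = 9.83
α (item deleted) = (3/2)·(1 − 5.33/9.83) = 0.687

coefficient alpha = 0.687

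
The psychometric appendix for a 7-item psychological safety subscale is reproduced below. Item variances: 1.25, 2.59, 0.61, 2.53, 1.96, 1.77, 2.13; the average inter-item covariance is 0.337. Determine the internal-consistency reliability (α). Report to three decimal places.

ΣVar(i) = 1.25 + 2.59 + 0.61 + 2.53 + 1.96 + 1.77 + 2.13 = 12.84
Sum of the 21 distinct covariances = 21 × 0.337 = 7.077
σ²_total = ΣVar(i) + 2·Σcov = 12.84 + 2 × 7.077 = 26.994
α = (7/6)·(1 − 12.84/26.994) = 0.612

α = 0.612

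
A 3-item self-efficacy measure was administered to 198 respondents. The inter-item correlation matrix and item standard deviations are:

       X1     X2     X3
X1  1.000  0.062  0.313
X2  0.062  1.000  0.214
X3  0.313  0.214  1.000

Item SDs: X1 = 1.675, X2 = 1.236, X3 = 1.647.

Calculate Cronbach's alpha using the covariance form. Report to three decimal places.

Σσ²ᵢ = 1.675² + 1.236² + 1.647² = 7.0459
Covariances σ_ij = r_ij · s_i · s_j:
  σ(X1,X2) = 0.062 × 1.675 × 1.236 = 0.1284
  σ(X1,X3) = 0.313 × 1.675 × 1.647 = 0.8635
  σ(X2,X3) = 0.214 × 1.236 × 1.647 = 0.4356
σ²_T = Σσ²ᵢ + 2·Σσ_ij = 7.0459 + 2 × 1.4275 = 9.9009
α = (3/2)·(1 − 7.0459/9.9009) = 0.433

α = 0.433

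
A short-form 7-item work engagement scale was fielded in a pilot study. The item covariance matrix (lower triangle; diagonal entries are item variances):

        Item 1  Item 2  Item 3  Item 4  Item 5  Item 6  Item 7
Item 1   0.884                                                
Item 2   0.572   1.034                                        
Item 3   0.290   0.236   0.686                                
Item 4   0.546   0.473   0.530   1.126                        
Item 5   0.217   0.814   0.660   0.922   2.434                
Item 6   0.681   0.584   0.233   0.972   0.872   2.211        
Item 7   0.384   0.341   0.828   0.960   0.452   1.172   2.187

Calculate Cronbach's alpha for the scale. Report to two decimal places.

α = 0.82

ΣVar(i) = 0.884 + 1.034 + 0.686 + 1.126 + 2.434 + 2.211 + 2.187 = 10.562
Sum of off-diagonal covariances = 12.739
Var(T) = 10.562 + 2 × 12.739 = 36.040
α = (k/(k−1))·(1 − ΣVar(i)/Var(T)) = (7/6)·(1 − 10.562/36.040) = 0.82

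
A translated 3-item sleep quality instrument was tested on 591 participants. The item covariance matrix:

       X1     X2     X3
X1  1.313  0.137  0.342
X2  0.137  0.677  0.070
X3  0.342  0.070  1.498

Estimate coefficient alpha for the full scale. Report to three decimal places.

ΣVar(i) = 1.313 + 0.677 + 1.498 = 3.488
Sum of off-diagonal covariances = 0.549
total variance = 3.488 + 2 × 0.549 = 4.586
α = (k/(k−1))·(1 − ΣVar(i)/total variance) = (3/2)·(1 − 3.488/4.586) = 0.359

coefficient alpha = 0.359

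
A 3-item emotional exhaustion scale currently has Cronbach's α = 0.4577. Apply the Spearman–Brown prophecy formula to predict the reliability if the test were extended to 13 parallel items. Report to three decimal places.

Length factor m = 13/3 = 4.3333
α' = m·α / (1 + (m−1)·α)
   = 13/3 × 0.4577 / (1 + (13/3 − 1) × 0.4577)
   = 1.9834 / 2.5257 = 0.785

predicted reliability = 0.785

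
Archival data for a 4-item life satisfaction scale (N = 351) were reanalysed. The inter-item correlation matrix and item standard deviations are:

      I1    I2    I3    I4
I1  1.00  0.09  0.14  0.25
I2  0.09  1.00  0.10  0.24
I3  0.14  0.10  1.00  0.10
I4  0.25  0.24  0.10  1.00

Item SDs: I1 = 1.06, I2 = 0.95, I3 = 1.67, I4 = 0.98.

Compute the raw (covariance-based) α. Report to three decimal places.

Σσ²ᵢ = 1.06² + 0.95² + 1.67² + 0.98² = 5.7754
Covariances σ_ij = r_ij · s_i · s_j:
  σ(I1,I2) = 0.09 × 1.06 × 0.95 = 0.0906
  σ(I1,I3) = 0.14 × 1.06 × 1.67 = 0.2478
  σ(I1,I4) = 0.25 × 1.06 × 0.98 = 0.2597
  σ(I2,I3) = 0.10 × 0.95 × 1.67 = 0.1586
  σ(I2,I4) = 0.24 × 0.95 × 0.98 = 0.2234
  σ(I3,I4) = 0.10 × 1.67 × 0.98 = 0.1637
σ²_T = Σσ²ᵢ + 2·Σσ_ij = 5.7754 + 2 × 1.1438 = 8.0630
α = (4/3)·(1 − 5.7754/8.0630) = 0.378

α = 0.378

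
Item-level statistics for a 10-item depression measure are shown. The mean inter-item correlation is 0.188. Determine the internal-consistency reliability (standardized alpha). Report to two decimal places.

Standardized α = k·r̄ / (1 + (k−1)·r̄) = 10 × 0.188 / (1 + 9 × 0.188)
  = 1.8800 / 2.6920 = 0.70

α = 0.70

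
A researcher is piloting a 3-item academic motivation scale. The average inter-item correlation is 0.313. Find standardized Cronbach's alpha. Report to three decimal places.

Standardized α = k·r̄ / (1 + (k−1)·r̄) = 3 × 0.313 / (1 + 2 × 0.313)
  = 0.9390 / 1.6260 = 0.577

standardized Cronbach's alpha = 0.577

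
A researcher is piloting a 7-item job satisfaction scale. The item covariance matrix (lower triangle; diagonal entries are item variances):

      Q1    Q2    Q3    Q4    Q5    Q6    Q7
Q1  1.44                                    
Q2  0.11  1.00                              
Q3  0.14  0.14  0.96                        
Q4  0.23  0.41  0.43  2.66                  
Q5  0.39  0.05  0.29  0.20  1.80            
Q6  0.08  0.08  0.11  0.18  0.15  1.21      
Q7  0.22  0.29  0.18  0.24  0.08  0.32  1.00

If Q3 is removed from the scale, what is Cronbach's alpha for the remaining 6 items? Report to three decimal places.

Remaining items: Q1, Q2, Q4, Q5, Q6, Q7 (k = 6).
Σσᵢ² = 1.44 + 1.00 + 2.66 + 1.80 + 1.21 + 1.00 = 9.11
Var(T) = 9.11 + 2 × 3.03 = 15.17
α (item deleted) = (6/5)·(1 − 9.11/15.17) = 0.479

α = 0.479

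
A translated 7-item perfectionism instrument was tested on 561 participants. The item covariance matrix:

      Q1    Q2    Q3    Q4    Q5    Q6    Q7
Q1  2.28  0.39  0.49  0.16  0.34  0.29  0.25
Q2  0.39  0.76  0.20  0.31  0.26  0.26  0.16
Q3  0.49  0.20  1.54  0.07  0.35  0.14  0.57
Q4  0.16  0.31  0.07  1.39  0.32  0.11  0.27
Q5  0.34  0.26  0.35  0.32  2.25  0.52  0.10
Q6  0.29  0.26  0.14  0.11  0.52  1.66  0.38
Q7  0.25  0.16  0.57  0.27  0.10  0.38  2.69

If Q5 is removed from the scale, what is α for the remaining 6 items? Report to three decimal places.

α = 0.528

Remaining items: Q1, Q2, Q3, Q4, Q6, Q7 (k = 6).
Σσᵢ² = 2.28 + 0.76 + 1.54 + 1.39 + 1.66 + 2.69 = 10.32
σ²_T = 10.32 + 2 × 4.05 = 18.42
α (item deleted) = (6/5)·(1 − 10.32/18.42) = 0.528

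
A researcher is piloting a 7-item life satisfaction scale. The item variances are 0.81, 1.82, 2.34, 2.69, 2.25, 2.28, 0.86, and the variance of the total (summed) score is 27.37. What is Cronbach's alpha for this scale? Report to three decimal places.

sum of item variances = 0.81 + 1.82 + 2.34 + 2.69 + 2.25 + 2.28 + 0.86 = 13.05
α = (k/(k−1))·(1 − sum of item variances/σ²_total) = (7/6)·(1 − 13.05/27.37) = 0.610

α = 0.610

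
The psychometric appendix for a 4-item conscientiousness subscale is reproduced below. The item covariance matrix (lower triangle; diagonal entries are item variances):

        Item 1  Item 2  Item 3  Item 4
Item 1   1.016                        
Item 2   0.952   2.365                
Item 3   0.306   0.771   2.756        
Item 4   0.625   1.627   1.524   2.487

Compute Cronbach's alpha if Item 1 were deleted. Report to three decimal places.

α = 0.761

Remaining items: Item 2, Item 3, Item 4 (k = 3).
Σσᵢ² = 2.365 + 2.756 + 2.487 = 7.608
σ²_total = 7.608 + 2 × 3.922 = 15.452
α (item deleted) = (3/2)·(1 − 7.608/15.452) = 0.761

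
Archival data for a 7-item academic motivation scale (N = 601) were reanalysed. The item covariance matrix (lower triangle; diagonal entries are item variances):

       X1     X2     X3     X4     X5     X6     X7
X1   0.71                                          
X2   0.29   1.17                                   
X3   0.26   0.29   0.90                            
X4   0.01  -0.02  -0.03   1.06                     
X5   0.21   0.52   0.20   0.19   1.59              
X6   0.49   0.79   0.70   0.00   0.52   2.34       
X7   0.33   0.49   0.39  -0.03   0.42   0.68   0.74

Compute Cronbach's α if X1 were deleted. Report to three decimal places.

α = 0.681

Remaining items: X2, X3, X4, X5, X6, X7 (k = 6).
Σσ²ᵢ = 1.17 + 0.90 + 1.06 + 1.59 + 2.34 + 0.74 = 7.80
σ²_total = 7.80 + 2 × 5.11 = 18.02
α (item deleted) = (6/5)·(1 − 7.80/18.02) = 0.681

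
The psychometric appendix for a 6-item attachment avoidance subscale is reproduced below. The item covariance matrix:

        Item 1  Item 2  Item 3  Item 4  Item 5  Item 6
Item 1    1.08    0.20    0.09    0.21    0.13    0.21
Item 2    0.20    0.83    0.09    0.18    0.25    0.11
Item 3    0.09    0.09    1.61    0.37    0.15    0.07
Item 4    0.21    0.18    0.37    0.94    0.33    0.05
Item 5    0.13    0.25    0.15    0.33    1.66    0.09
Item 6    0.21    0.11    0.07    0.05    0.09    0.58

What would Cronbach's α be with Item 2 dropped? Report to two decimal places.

Remaining items: Item 1, Item 3, Item 4, Item 5, Item 6 (k = 5).
Σσᵢ² = 1.08 + 1.61 + 0.94 + 1.66 + 0.58 = 5.87
total variance = 5.87 + 2 × 1.70 = 9.27
α (item deleted) = (5/4)·(1 − 5.87/9.27) = 0.46

Cronbach's α = 0.46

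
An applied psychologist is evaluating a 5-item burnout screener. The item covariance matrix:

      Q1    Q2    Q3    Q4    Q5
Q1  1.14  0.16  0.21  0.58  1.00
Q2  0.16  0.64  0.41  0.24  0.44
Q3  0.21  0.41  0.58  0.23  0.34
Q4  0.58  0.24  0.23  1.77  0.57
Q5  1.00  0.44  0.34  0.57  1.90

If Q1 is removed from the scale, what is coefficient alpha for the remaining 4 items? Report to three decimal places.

α = 0.636

Remaining items: Q2, Q3, Q4, Q5 (k = 4).
ΣVar(i) = 0.64 + 0.58 + 1.77 + 1.90 = 4.89
σ²_total = 4.89 + 2 × 2.23 = 9.35
α (item deleted) = (4/3)·(1 − 4.89/9.35) = 0.636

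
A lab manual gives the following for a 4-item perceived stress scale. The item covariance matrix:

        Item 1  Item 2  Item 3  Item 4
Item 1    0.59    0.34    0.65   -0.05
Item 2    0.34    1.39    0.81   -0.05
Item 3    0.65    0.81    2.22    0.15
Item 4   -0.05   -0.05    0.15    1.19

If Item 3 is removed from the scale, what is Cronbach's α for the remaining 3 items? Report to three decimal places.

Remaining items: Item 1, Item 2, Item 4 (k = 3).
Σσᵢ² = 0.59 + 1.39 + 1.19 = 3.17
total variance = 3.17 + 2 × 0.24 = 3.65
α (item deleted) = (3/2)·(1 − 3.17/3.65) = 0.197

Cronbach's α = 0.197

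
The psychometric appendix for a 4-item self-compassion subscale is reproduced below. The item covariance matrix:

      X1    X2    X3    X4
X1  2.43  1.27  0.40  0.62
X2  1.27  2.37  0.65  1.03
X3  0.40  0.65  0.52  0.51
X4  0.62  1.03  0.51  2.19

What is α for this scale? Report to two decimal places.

Σσ²ᵢ = 2.43 + 2.37 + 0.52 + 2.19 = 7.51
Σ_{i<j} σ_ij = 4.48
σ²_total = 7.51 + 2 × 4.48 = 16.47
α = (k/(k−1))·(1 − Σσ²ᵢ/σ²_total) = (4/3)·(1 − 7.51/16.47) = 0.73

α = 0.73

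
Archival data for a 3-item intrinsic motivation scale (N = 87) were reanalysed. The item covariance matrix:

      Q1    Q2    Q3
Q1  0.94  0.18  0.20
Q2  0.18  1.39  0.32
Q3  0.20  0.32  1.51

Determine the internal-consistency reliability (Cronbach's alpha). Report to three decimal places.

Cronbach's alpha = 0.401

ΣVar(i) = 0.94 + 1.39 + 1.51 = 3.84
Sum of off-diagonal covariances = 0.70
σ²_T = 3.84 + 2 × 0.70 = 5.24
α = (k/(k−1))·(1 − ΣVar(i)/σ²_T) = (3/2)·(1 − 3.84/5.24) = 0.401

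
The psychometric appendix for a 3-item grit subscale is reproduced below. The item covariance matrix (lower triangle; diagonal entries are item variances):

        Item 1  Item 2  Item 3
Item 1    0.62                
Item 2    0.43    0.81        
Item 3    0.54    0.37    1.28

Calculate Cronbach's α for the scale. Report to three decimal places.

sum of item variances = 0.62 + 0.81 + 1.28 = 2.71
Σ_{i<j} σ_ij = 1.34
total variance = 2.71 + 2 × 1.34 = 5.39
α = (k/(k−1))·(1 − sum of item variances/total variance) = (3/2)·(1 − 2.71/5.39) = 0.746

α = 0.746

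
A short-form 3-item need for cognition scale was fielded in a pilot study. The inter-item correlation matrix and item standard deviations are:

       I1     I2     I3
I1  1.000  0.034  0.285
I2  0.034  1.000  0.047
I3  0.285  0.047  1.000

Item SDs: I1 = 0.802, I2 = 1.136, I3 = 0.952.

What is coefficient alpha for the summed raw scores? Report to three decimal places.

coefficient alpha = 0.261

Σσ²ᵢ = 0.802² + 1.136² + 0.952² = 2.8400
Covariances σ_ij = r_ij · s_i · s_j:
  σ(I1,I2) = 0.034 × 0.802 × 1.136 = 0.0310
  σ(I1,I3) = 0.285 × 0.802 × 0.952 = 0.2176
  σ(I2,I3) = 0.047 × 1.136 × 0.952 = 0.0508
σ²_T = Σσ²ᵢ + 2·Σσ_ij = 2.8400 + 2 × 0.2994 = 3.4388
α = (3/2)·(1 − 2.8400/3.4388) = 0.261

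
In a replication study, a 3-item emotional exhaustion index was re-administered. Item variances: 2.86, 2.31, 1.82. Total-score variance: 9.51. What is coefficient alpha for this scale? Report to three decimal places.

α = 0.397

sum of item variances = 2.86 + 2.31 + 1.82 = 6.99
α = (k/(k−1))·(1 − sum of item variances/total variance) = (3/2)·(1 − 6.99/9.51) = 0.397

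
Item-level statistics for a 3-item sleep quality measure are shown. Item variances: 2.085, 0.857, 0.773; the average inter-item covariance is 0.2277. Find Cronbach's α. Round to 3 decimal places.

sum of item variances = 2.085 + 0.857 + 0.773 = 3.715
Sum of the 3 distinct covariances = 3 × 0.2277 = 0.6831
total variance = sum of item variances + 2·Σcov = 3.715 + 2 × 0.6831 = 5.0812
α = (3/2)·(1 − 3.715/5.0812) = 0.403

α = 0.403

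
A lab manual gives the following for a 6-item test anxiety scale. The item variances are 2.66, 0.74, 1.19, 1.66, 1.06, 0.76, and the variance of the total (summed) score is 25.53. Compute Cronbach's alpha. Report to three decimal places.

Σσᵢ² = 2.66 + 0.74 + 1.19 + 1.66 + 1.06 + 0.76 = 8.07
α = (k/(k−1))·(1 − Σσᵢ²/σ²_T) = (6/5)·(1 − 8.07/25.53) = 0.821

Cronbach's alpha = 0.821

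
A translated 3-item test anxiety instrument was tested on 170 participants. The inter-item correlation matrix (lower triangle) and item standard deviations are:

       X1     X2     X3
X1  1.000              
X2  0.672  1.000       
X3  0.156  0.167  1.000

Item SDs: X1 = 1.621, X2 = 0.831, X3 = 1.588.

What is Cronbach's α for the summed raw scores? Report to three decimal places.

Σσ²ᵢ = 1.621² + 0.831² + 1.588² = 5.8399
Covariances σ_ij = r_ij · s_i · s_j:
  σ(X1,X2) = 0.672 × 1.621 × 0.831 = 0.9052
  σ(X1,X3) = 0.156 × 1.621 × 1.588 = 0.4016
  σ(X2,X3) = 0.167 × 0.831 × 1.588 = 0.2204
σ²_T = Σσ²ᵢ + 2·Σσ_ij = 5.8399 + 2 × 1.5272 = 8.8943
α = (3/2)·(1 − 5.8399/8.8943) = 0.515

α = 0.515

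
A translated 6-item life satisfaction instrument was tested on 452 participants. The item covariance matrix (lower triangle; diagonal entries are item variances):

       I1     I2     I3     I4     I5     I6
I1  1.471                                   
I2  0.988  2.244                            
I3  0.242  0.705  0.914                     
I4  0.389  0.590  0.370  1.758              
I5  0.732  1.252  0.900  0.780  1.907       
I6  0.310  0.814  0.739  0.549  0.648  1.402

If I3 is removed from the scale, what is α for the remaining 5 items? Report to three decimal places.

Remaining items: I1, I2, I4, I5, I6 (k = 5).
ΣVar(i) = 1.471 + 2.244 + 1.758 + 1.907 + 1.402 = 8.782
total variance = 8.782 + 2 × 7.052 = 22.886
α (item deleted) = (5/4)·(1 − 8.782/22.886) = 0.770

α = 0.770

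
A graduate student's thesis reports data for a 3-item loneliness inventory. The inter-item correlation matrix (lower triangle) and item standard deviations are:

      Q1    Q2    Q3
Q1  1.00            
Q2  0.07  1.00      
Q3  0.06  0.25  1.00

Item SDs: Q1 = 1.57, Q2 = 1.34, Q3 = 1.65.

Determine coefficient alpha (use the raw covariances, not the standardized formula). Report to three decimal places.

α = 0.295

Σσ²ᵢ = 1.57² + 1.34² + 1.65² = 6.9830
Covariances σ_ij = r_ij · s_i · s_j:
  σ(Q1,Q2) = 0.07 × 1.57 × 1.34 = 0.1473
  σ(Q1,Q3) = 0.06 × 1.57 × 1.65 = 0.1554
  σ(Q2,Q3) = 0.25 × 1.34 × 1.65 = 0.5527
σ²_T = Σσ²ᵢ + 2·Σσ_ij = 6.9830 + 2 × 0.8554 = 8.6938
α = (3/2)·(1 − 6.9830/8.6938) = 0.295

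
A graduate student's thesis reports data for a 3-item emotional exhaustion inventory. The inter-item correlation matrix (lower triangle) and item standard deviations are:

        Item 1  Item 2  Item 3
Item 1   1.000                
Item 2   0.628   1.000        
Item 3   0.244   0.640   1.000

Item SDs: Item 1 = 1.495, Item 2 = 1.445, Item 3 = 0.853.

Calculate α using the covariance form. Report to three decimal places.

Σσ²ᵢ = 1.495² + 1.445² + 0.853² = 5.0507
Covariances σ_ij = r_ij · s_i · s_j:
  σ(Item 1,Item 2) = 0.628 × 1.495 × 1.445 = 1.3567
  σ(Item 1,Item 3) = 0.244 × 1.495 × 0.853 = 0.3112
  σ(Item 2,Item 3) = 0.640 × 1.445 × 0.853 = 0.7889
σ²_T = Σσ²ᵢ + 2·Σσ_ij = 5.0507 + 2 × 2.4568 = 9.9643
α = (3/2)·(1 − 5.0507/9.9643) = 0.740

α = 0.740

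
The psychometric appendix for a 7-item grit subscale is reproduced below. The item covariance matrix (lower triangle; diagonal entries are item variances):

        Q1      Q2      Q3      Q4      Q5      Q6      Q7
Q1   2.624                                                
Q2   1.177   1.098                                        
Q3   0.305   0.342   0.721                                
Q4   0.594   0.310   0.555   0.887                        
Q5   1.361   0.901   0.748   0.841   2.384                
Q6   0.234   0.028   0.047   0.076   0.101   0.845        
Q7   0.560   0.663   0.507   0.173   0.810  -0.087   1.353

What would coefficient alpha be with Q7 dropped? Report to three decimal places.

Remaining items: Q1, Q2, Q3, Q4, Q5, Q6 (k = 6).
Σσ²ᵢ = 2.624 + 1.098 + 0.721 + 0.887 + 2.384 + 0.845 = 8.559
σ²_T = 8.559 + 2 × 7.620 = 23.799
α (item deleted) = (6/5)·(1 − 8.559/23.799) = 0.768

coefficient alpha = 0.768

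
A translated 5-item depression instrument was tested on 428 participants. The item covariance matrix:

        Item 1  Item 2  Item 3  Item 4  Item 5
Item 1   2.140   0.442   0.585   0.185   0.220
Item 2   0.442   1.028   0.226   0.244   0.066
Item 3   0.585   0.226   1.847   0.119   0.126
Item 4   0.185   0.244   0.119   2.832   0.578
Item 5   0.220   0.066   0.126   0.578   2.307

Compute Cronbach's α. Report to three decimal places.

Σσᵢ² = 2.140 + 1.028 + 1.847 + 2.832 + 2.307 = 10.154
Σ_{i<j} σ_ij = 2.791
σ²_total = 10.154 + 2 × 2.791 = 15.736
α = (k/(k−1))·(1 − Σσᵢ²/σ²_total) = (5/4)·(1 − 10.154/15.736) = 0.443

Cronbach's α = 0.443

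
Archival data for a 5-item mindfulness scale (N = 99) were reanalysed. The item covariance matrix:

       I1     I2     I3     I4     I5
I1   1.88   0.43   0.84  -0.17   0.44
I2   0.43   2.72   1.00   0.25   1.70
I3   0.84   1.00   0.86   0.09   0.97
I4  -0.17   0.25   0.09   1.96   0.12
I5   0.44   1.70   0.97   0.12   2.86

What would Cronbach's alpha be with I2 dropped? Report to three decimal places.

Remaining items: I1, I3, I4, I5 (k = 4).
Σσᵢ² = 1.88 + 0.86 + 1.96 + 2.86 = 7.56
total variance = 7.56 + 2 × 2.29 = 12.14
α (item deleted) = (4/3)·(1 − 7.56/12.14) = 0.503

α = 0.503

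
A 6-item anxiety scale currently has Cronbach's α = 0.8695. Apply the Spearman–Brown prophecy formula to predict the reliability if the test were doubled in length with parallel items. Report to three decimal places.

predicted reliability = 0.930

Length factor m = 2
α' = m·α / (1 + (m−1)·α)
   = 2 × 0.8695 / (1 + (2 − 1) × 0.8695)
   = 1.7390 / 1.8695 = 0.930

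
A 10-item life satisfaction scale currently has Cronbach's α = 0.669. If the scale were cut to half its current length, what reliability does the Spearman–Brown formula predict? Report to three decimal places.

Length factor m = 1/2
α' = m·α / (1 − (1−m)·α)
   = 1/2 × 0.669 / (1 − (1 − 1/2) × 0.669)
   = 0.3345 / 0.6655 = 0.503

predicted reliability = 0.503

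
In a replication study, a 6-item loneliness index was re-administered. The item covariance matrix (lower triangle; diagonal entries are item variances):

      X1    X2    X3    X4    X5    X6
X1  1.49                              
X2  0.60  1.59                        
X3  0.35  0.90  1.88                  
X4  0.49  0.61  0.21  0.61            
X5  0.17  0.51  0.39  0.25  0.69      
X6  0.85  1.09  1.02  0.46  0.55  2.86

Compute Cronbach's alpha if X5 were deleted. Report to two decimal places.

Remaining items: X1, X2, X3, X4, X6 (k = 5).
Σσᵢ² = 1.49 + 1.59 + 1.88 + 0.61 + 2.86 = 8.43
total variance = 8.43 + 2 × 6.58 = 21.59
α (item deleted) = (5/4)·(1 − 8.43/21.59) = 0.76

Cronbach's alpha = 0.76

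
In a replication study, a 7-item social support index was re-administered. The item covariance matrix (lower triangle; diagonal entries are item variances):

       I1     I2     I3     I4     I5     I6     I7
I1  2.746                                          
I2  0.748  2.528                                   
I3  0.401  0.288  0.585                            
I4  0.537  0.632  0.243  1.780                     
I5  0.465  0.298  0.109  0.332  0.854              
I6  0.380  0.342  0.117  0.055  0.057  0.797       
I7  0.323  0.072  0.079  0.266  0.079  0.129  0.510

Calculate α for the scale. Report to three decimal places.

ΣVar(i) = 2.746 + 2.528 + 0.585 + 1.780 + 0.854 + 0.797 + 0.510 = 9.800
Sum of the distinct covariances = 5.952
total variance = 9.800 + 2 × 5.952 = 21.704
α = (k/(k−1))·(1 − ΣVar(i)/total variance) = (7/6)·(1 − 9.800/21.704) = 0.640

α = 0.640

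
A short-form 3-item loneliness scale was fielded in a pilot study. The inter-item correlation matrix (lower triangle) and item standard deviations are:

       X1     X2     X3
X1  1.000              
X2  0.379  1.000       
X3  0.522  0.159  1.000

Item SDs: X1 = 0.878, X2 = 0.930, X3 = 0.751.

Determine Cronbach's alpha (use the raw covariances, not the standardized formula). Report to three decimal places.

Cronbach's alpha = 0.615

Σσ²ᵢ = 0.878² + 0.930² + 0.751² = 2.1998
Covariances σ_ij = r_ij · s_i · s_j:
  σ(X1,X2) = 0.379 × 0.878 × 0.930 = 0.3095
  σ(X1,X3) = 0.522 × 0.878 × 0.751 = 0.3442
  σ(X2,X3) = 0.159 × 0.930 × 0.751 = 0.1111
σ²_T = Σσ²ᵢ + 2·Σσ_ij = 2.1998 + 2 × 0.7648 = 3.7294
α = (3/2)·(1 − 2.1998/3.7294) = 0.615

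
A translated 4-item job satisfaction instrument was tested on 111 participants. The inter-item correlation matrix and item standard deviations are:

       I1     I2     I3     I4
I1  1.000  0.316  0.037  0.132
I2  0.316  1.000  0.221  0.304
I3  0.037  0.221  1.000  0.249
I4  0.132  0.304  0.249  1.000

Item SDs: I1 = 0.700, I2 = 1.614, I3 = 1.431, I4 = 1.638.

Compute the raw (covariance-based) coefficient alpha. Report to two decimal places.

coefficient alpha = 0.51

Σσ²ᵢ = 0.700² + 1.614² + 1.431² + 1.638² = 7.8258
Covariances σ_ij = r_ij · s_i · s_j:
  σ(I1,I2) = 0.316 × 0.700 × 1.614 = 0.3570
  σ(I1,I3) = 0.037 × 0.700 × 1.431 = 0.0371
  σ(I1,I4) = 0.132 × 0.700 × 1.638 = 0.1514
  σ(I2,I3) = 0.221 × 1.614 × 1.431 = 0.5104
  σ(I2,I4) = 0.304 × 1.614 × 1.638 = 0.8037
  σ(I3,I4) = 0.249 × 1.431 × 1.638 = 0.5837
σ²_T = Σσ²ᵢ + 2·Σσ_ij = 7.8258 + 2 × 2.4433 = 12.7124
α = (4/3)·(1 − 7.8258/12.7124) = 0.51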